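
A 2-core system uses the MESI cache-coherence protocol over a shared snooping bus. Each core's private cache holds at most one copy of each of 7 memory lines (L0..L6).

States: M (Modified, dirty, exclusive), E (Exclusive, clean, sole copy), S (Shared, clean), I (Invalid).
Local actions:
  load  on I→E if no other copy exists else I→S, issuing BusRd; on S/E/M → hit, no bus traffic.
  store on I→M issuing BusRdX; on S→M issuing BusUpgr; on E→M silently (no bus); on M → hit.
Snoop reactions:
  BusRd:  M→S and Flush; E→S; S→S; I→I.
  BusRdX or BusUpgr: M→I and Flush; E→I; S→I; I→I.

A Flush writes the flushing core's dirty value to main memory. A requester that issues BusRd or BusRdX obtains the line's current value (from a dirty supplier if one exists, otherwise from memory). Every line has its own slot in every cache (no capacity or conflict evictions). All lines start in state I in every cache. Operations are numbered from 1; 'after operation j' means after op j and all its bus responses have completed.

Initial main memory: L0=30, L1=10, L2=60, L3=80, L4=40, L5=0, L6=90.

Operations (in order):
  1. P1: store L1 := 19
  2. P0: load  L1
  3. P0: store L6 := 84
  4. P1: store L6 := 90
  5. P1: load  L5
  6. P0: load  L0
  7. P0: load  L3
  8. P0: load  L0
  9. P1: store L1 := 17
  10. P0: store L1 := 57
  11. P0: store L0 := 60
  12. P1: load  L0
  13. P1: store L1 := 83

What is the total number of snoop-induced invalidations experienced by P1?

step 1: P1: store L1 := 19  ⟶  IM  (L1)  txn=BusRdX  M[L1]=10
step 2: P0: load  L1  ⟶  SS  (L1)  txn=BusRd+Flush  M[L1]=19
step 3: P0: store L6 := 84  ⟶  MI  (L6)  txn=BusRdX  M[L6]=90
step 4: P1: store L6 := 90  ⟶  IM  (L6)  txn=BusRdX+Flush  M[L6]=84
step 5: P1: load  L5  ⟶  IE  (L5)  txn=BusRd  M[L5]=0
step 6: P0: load  L0  ⟶  EI  (L0)  txn=BusRd  M[L0]=30
step 7: P0: load  L3  ⟶  EI  (L3)  txn=BusRd  M[L3]=80
step 8: P0: load  L0  ⟶  EI  (L0)  txn=∅  M[L0]=30
step 9: P1: store L1 := 17  ⟶  IM  (L1)  txn=BusUpgr  M[L1]=19
step 10: P0: store L1 := 57  ⟶  MI  (L1)  txn=BusRdX+Flush  M[L1]=17
step 11: P0: store L0 := 60  ⟶  MI  (L0)  txn=∅  M[L0]=30
step 12: P1: load  L0  ⟶  SS  (L0)  txn=BusRd+Flush  M[L0]=60
step 13: P1: store L1 := 83  ⟶  IM  (L1)  txn=BusRdX+Flush  M[L1]=57

invalidations = 1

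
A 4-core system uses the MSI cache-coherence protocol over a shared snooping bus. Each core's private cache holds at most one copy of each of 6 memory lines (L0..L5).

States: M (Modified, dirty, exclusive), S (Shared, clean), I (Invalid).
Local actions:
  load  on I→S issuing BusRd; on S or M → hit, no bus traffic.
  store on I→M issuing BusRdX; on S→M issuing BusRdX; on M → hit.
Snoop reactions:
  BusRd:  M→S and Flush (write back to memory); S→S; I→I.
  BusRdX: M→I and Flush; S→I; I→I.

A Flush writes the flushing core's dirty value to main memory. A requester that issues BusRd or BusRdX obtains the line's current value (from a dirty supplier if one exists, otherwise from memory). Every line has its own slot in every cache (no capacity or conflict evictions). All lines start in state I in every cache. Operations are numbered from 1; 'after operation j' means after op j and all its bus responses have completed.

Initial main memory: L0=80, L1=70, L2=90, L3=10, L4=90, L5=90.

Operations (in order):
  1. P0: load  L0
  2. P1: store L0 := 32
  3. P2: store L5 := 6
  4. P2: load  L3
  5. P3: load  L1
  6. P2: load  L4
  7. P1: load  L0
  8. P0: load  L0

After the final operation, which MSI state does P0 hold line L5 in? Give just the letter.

state = I

1. P0: load  L0  bus=[BusRd]  L0: P0=S P1=I P2=I P3=I  mem[L0]=80
2. P1: store L0 := 32  bus=[BusRdX]  L0: P0=I P1=M P2=I P3=I  mem[L0]=80
3. P2: store L5 := 6  bus=[BusRdX]  L5: P0=I P1=I P2=M P3=I  mem[L5]=90
4. P2: load  L3  bus=[BusRd]  L3: P0=I P1=I P2=S P3=I  mem[L3]=10
5. P3: load  L1  bus=[BusRd]  L1: P0=I P1=I P2=I P3=S  mem[L1]=70
6. P2: load  L4  bus=[BusRd]  L4: P0=I P1=I P2=S P3=I  mem[L4]=90
7. P1: load  L0  bus=[-]  L0: P0=I P1=M P2=I P3=I  mem[L0]=80
8. P0: load  L0  bus=[BusRd,Flush]  L0: P0=S P1=S P2=I P3=I  mem[L0]=32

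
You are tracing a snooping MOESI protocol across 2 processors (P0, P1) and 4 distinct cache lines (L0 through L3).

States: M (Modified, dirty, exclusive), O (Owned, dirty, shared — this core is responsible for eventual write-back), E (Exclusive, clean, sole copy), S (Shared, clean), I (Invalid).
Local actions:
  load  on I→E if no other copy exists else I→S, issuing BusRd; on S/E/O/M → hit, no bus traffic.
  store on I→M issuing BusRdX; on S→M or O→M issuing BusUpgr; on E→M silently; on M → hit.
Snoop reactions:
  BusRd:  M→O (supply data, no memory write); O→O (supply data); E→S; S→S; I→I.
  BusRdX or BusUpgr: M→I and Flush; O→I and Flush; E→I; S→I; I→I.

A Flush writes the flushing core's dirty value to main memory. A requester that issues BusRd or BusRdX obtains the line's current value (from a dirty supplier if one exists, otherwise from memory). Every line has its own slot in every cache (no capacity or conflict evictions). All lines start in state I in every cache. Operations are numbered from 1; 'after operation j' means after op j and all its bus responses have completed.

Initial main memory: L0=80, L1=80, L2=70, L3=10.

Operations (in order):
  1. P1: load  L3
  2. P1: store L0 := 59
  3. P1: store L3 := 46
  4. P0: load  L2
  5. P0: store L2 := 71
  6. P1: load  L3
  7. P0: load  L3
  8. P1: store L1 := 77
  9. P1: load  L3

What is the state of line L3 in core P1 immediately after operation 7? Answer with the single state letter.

state = O

1. P1: load  L3  bus=[BusRd]  L3: P0=I P1=E  mem[L3]=10
2. P1: store L0 := 59  bus=[BusRdX]  L0: P0=I P1=M  mem[L0]=80
3. P1: store L3 := 46  bus=[-]  L3: P0=I P1=M  mem[L3]=10
4. P0: load  L2  bus=[BusRd]  L2: P0=E P1=I  mem[L2]=70
5. P0: store L2 := 71  bus=[-]  L2: P0=M P1=I  mem[L2]=70
6. P1: load  L3  bus=[-]  L3: P0=I P1=M  mem[L3]=10
7. P0: load  L3  bus=[BusRd]  L3: P0=S P1=O  mem[L3]=10
8. P1: store L1 := 77  bus=[BusRdX]  L1: P0=I P1=M  mem[L1]=80
9. P1: load  L3  bus=[-]  L3: P0=S P1=O  mem[L3]=10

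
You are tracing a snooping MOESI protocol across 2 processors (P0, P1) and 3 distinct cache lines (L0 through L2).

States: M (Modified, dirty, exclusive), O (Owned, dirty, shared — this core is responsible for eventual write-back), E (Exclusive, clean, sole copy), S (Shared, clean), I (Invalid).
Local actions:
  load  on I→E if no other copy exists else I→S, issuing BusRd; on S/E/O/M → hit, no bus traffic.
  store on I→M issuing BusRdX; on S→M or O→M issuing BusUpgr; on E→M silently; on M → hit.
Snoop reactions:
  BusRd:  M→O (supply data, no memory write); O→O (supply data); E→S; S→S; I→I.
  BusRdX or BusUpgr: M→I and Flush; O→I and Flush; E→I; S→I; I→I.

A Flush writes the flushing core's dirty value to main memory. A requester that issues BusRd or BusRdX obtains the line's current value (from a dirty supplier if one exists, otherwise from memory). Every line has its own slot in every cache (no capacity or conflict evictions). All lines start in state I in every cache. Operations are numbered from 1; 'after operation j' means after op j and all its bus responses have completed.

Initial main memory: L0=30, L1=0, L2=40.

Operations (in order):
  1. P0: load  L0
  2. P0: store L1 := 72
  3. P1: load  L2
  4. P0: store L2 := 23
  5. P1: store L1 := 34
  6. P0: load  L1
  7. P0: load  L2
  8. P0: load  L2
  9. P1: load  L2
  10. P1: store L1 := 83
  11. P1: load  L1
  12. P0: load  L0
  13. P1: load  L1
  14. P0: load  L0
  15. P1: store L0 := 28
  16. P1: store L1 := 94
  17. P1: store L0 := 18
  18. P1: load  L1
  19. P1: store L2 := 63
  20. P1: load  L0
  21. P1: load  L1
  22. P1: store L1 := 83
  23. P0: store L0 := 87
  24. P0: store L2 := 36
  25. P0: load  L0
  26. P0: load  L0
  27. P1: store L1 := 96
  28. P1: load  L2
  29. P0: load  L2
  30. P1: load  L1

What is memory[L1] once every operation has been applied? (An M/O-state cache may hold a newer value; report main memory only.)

step 1: P0: load  L0  ⟶  EI  (L0)  txn=BusRd  M[L0]=30
step 2: P0: store L1 := 72  ⟶  MI  (L1)  txn=BusRdX  M[L1]=0
step 3: P1: load  L2  ⟶  IE  (L2)  txn=BusRd  M[L2]=40
step 4: P0: store L2 := 23  ⟶  MI  (L2)  txn=BusRdX  M[L2]=40
step 5: P1: store L1 := 34  ⟶  IM  (L1)  txn=BusRdX+Flush  M[L1]=72
step 6: P0: load  L1  ⟶  SO  (L1)  txn=BusRd  M[L1]=72
step 7: P0: load  L2  ⟶  MI  (L2)  txn=∅  M[L2]=40
step 8: P0: load  L2  ⟶  MI  (L2)  txn=∅  M[L2]=40
step 9: P1: load  L2  ⟶  OS  (L2)  txn=BusRd  M[L2]=40
step 10: P1: store L1 := 83  ⟶  IM  (L1)  txn=BusUpgr  M[L1]=72
step 11: P1: load  L1  ⟶  IM  (L1)  txn=∅  M[L1]=72
step 12: P0: load  L0  ⟶  EI  (L0)  txn=∅  M[L0]=30
step 13: P1: load  L1  ⟶  IM  (L1)  txn=∅  M[L1]=72
step 14: P0: load  L0  ⟶  EI  (L0)  txn=∅  M[L0]=30
step 15: P1: store L0 := 28  ⟶  IM  (L0)  txn=BusRdX  M[L0]=30
step 16: P1: store L1 := 94  ⟶  IM  (L1)  txn=∅  M[L1]=72
step 17: P1: store L0 := 18  ⟶  IM  (L0)  txn=∅  M[L0]=30
step 18: P1: load  L1  ⟶  IM  (L1)  txn=∅  M[L1]=72
step 19: P1: store L2 := 63  ⟶  IM  (L2)  txn=BusUpgr+Flush  M[L2]=23
step 20: P1: load  L0  ⟶  IM  (L0)  txn=∅  M[L0]=30
step 21: P1: load  L1  ⟶  IM  (L1)  txn=∅  M[L1]=72
step 22: P1: store L1 := 83  ⟶  IM  (L1)  txn=∅  M[L1]=72
step 23: P0: store L0 := 87  ⟶  MI  (L0)  txn=BusRdX+Flush  M[L0]=18
step 24: P0: store L2 := 36  ⟶  MI  (L2)  txn=BusRdX+Flush  M[L2]=63
step 25: P0: load  L0  ⟶  MI  (L0)  txn=∅  M[L0]=18
step 26: P0: load  L0  ⟶  MI  (L0)  txn=∅  M[L0]=18
step 27: P1: store L1 := 96  ⟶  IM  (L1)  txn=∅  M[L1]=72
step 28: P1: load  L2  ⟶  OS  (L2)  txn=BusRd  M[L2]=63
step 29: P0: load  L2  ⟶  OS  (L2)  txn=∅  M[L2]=63
step 30: P1: load  L1  ⟶  IM  (L1)  txn=∅  M[L1]=72

memory[L1] = 72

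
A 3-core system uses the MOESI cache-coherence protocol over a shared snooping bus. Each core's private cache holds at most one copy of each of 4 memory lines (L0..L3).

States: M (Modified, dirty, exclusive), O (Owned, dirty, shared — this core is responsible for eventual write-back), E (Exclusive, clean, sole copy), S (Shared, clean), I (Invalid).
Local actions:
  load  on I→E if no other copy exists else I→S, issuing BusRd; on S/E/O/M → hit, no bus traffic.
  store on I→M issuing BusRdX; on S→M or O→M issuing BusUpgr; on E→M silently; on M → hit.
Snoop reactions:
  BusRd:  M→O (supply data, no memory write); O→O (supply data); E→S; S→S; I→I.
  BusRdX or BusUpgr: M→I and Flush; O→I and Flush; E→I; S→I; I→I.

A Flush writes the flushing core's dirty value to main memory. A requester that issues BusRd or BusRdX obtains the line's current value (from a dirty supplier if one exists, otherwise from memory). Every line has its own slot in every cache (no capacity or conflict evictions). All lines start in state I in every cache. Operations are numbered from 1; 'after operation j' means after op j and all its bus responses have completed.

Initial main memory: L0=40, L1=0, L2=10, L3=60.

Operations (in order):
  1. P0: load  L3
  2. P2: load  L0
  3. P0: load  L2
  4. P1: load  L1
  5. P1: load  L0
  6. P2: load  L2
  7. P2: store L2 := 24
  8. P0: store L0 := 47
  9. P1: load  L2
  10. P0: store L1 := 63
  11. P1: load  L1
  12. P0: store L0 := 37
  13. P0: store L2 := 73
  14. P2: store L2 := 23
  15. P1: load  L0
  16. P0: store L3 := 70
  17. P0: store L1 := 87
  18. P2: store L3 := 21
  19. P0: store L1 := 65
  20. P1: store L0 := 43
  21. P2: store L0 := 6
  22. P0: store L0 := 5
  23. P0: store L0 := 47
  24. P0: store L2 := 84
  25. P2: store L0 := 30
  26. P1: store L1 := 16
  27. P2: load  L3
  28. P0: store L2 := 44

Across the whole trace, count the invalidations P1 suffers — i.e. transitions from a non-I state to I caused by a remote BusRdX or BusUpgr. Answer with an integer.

invalidations = 5

step 1: P0: load  L3  ⟶  EII  (L3)  txn=BusRd  M[L3]=60
step 2: P2: load  L0  ⟶  IIE  (L0)  txn=BusRd  M[L0]=40
step 3: P0: load  L2  ⟶  EII  (L2)  txn=BusRd  M[L2]=10
step 4: P1: load  L1  ⟶  IEI  (L1)  txn=BusRd  M[L1]=0
step 5: P1: load  L0  ⟶  ISS  (L0)  txn=BusRd  M[L0]=40
step 6: P2: load  L2  ⟶  SIS  (L2)  txn=BusRd  M[L2]=10
step 7: P2: store L2 := 24  ⟶  IIM  (L2)  txn=BusUpgr  M[L2]=10
step 8: P0: store L0 := 47  ⟶  MII  (L0)  txn=BusRdX  M[L0]=40
step 9: P1: load  L2  ⟶  ISO  (L2)  txn=BusRd  M[L2]=10
step 10: P0: store L1 := 63  ⟶  MII  (L1)  txn=BusRdX  M[L1]=0
step 11: P1: load  L1  ⟶  OSI  (L1)  txn=BusRd  M[L1]=0
step 12: P0: store L0 := 37  ⟶  MII  (L0)  txn=∅  M[L0]=40
step 13: P0: store L2 := 73  ⟶  MII  (L2)  txn=BusRdX+Flush  M[L2]=24
step 14: P2: store L2 := 23  ⟶  IIM  (L2)  txn=BusRdX+Flush  M[L2]=73
step 15: P1: load  L0  ⟶  OSI  (L0)  txn=BusRd  M[L0]=40
step 16: P0: store L3 := 70  ⟶  MII  (L3)  txn=∅  M[L3]=60
step 17: P0: store L1 := 87  ⟶  MII  (L1)  txn=BusUpgr  M[L1]=0
step 18: P2: store L3 := 21  ⟶  IIM  (L3)  txn=BusRdX+Flush  M[L3]=70
step 19: P0: store L1 := 65  ⟶  MII  (L1)  txn=∅  M[L1]=0
step 20: P1: store L0 := 43  ⟶  IMI  (L0)  txn=BusUpgr+Flush  M[L0]=37
step 21: P2: store L0 := 6  ⟶  IIM  (L0)  txn=BusRdX+Flush  M[L0]=43
step 22: P0: store L0 := 5  ⟶  MII  (L0)  txn=BusRdX+Flush  M[L0]=6
step 23: P0: store L0 := 47  ⟶  MII  (L0)  txn=∅  M[L0]=6
step 24: P0: store L2 := 84  ⟶  MII  (L2)  txn=BusRdX+Flush  M[L2]=23
step 25: P2: store L0 := 30  ⟶  IIM  (L0)  txn=BusRdX+Flush  M[L0]=47
step 26: P1: store L1 := 16  ⟶  IMI  (L1)  txn=BusRdX+Flush  M[L1]=65
step 27: P2: load  L3  ⟶  IIM  (L3)  txn=∅  M[L3]=70
step 28: P0: store L2 := 44  ⟶  MII  (L2)  txn=∅  M[L2]=23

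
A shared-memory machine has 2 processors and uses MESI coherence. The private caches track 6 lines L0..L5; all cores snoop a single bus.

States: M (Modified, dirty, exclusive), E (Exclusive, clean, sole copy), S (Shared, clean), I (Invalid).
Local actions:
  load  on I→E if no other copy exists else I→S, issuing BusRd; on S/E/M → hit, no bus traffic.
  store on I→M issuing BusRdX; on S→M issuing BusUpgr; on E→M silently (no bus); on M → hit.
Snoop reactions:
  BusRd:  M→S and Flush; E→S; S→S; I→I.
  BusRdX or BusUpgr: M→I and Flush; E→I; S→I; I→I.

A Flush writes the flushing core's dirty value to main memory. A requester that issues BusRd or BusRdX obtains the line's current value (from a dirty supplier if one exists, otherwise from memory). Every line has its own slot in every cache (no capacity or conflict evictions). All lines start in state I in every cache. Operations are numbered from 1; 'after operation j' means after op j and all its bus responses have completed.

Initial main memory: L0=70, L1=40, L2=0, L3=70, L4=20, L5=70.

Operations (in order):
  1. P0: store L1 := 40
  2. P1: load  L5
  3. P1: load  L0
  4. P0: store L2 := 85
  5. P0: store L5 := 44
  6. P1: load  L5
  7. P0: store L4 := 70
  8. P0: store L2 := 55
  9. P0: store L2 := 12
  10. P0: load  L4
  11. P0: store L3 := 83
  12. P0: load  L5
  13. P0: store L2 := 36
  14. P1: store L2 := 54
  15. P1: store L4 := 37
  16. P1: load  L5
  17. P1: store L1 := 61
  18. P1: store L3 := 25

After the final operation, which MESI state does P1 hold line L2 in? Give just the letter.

  op1 P0: store L1 := 40 → M/I on L1; bus BusRdX; mem=40
  op2 P1: load  L5 → I/E on L5; bus BusRd; mem=70
  op3 P1: load  L0 → I/E on L0; bus BusRd; mem=70
  op4 P0: store L2 := 85 → M/I on L2; bus BusRdX; mem=0
  op5 P0: store L5 := 44 → M/I on L5; bus BusRdX; mem=70
  op6 P1: load  L5 → S/S on L5; bus BusRd Flush; mem=44
  op7 P0: store L4 := 70 → M/I on L4; bus BusRdX; mem=20
  op8 P0: store L2 := 55 → M/I on L2; bus (none); mem=0
  op9 P0: store L2 := 12 → M/I on L2; bus (none); mem=0
  op10 P0: load  L4 → M/I on L4; bus (none); mem=20
  op11 P0: store L3 := 83 → M/I on L3; bus BusRdX; mem=70
  op12 P0: load  L5 → S/S on L5; bus (none); mem=44
  op13 P0: store L2 := 36 → M/I on L2; bus (none); mem=0
  op14 P1: store L2 := 54 → I/M on L2; bus BusRdX Flush; mem=36
  op15 P1: store L4 := 37 → I/M on L4; bus BusRdX Flush; mem=70
  op16 P1: load  L5 → S/S on L5; bus (none); mem=44
  op17 P1: store L1 := 61 → I/M on L1; bus BusRdX Flush; mem=40
  op18 P1: store L3 := 25 → I/M on L3; bus BusRdX Flush; mem=83

state = M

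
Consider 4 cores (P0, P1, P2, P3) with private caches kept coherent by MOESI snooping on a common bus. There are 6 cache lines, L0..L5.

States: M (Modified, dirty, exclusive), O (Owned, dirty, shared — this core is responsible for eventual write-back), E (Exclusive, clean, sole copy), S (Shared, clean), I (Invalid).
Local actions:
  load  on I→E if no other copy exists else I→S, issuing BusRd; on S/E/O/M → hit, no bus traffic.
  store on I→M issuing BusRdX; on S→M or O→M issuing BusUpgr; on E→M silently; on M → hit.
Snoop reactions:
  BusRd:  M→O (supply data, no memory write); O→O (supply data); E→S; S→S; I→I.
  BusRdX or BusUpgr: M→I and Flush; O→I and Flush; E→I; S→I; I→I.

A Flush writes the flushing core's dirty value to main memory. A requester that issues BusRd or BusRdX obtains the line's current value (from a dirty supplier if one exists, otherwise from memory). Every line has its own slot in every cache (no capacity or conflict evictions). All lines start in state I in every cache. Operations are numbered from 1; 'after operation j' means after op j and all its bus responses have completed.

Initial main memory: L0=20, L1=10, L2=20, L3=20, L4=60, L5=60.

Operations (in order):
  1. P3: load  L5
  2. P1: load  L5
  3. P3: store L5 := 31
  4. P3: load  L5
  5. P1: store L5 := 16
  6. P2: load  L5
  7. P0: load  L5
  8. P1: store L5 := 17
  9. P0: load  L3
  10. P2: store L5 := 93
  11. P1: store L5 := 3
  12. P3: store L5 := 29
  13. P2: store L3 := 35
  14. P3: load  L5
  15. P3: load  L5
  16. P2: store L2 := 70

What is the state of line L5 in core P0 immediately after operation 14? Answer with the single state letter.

1. P3: load  L5  bus=[BusRd]  L5: P0=I P1=I P2=I P3=E  mem[L5]=60
2. P1: load  L5  bus=[BusRd]  L5: P0=I P1=S P2=I P3=S  mem[L5]=60
3. P3: store L5 := 31  bus=[BusUpgr]  L5: P0=I P1=I P2=I P3=M  mem[L5]=60
4. P3: load  L5  bus=[-]  L5: P0=I P1=I P2=I P3=M  mem[L5]=60
5. P1: store L5 := 16  bus=[BusRdX,Flush]  L5: P0=I P1=M P2=I P3=I  mem[L5]=31
6. P2: load  L5  bus=[BusRd]  L5: P0=I P1=O P2=S P3=I  mem[L5]=31
7. P0: load  L5  bus=[BusRd]  L5: P0=S P1=O P2=S P3=I  mem[L5]=31
8. P1: store L5 := 17  bus=[BusUpgr]  L5: P0=I P1=M P2=I P3=I  mem[L5]=31
9. P0: load  L3  bus=[BusRd]  L3: P0=E P1=I P2=I P3=I  mem[L3]=20
10. P2: store L5 := 93  bus=[BusRdX,Flush]  L5: P0=I P1=I P2=M P3=I  mem[L5]=17
11. P1: store L5 := 3  bus=[BusRdX,Flush]  L5: P0=I P1=M P2=I P3=I  mem[L5]=93
12. P3: store L5 := 29  bus=[BusRdX,Flush]  L5: P0=I P1=I P2=I P3=M  mem[L5]=3
13. P2: store L3 := 35  bus=[BusRdX]  L3: P0=I P1=I P2=M P3=I  mem[L3]=20
14. P3: load  L5  bus=[-]  L5: P0=I P1=I P2=I P3=M  mem[L5]=3
15. P3: load  L5  bus=[-]  L5: P0=I P1=I P2=I P3=M  mem[L5]=3
16. P2: store L2 := 70  bus=[BusRdX]  L2: P0=I P1=I P2=M P3=I  mem[L2]=20

state = I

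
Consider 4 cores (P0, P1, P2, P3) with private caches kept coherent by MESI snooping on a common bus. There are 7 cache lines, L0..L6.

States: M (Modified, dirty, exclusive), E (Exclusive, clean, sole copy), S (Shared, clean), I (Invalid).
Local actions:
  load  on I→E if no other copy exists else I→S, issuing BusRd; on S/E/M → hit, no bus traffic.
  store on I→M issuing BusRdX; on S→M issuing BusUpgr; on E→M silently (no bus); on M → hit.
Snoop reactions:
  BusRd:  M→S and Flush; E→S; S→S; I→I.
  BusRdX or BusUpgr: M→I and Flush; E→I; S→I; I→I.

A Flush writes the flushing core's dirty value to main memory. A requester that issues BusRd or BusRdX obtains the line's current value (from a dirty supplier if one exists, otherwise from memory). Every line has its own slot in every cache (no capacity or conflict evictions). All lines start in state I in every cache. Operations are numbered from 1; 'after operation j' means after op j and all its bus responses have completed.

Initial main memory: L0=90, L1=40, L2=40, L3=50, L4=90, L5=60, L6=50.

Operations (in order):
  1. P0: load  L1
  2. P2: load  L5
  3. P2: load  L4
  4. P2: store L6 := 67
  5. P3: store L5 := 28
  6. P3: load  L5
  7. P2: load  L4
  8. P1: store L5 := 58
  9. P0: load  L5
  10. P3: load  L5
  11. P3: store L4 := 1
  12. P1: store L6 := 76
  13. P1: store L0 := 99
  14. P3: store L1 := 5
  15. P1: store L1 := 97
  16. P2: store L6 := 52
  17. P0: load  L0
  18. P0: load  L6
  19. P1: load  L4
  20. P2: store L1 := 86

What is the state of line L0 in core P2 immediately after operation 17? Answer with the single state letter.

state = I

  op1 P0: load  L1 → E/I/I/I on L1; bus BusRd; mem=40
  op2 P2: load  L5 → I/I/E/I on L5; bus BusRd; mem=60
  op3 P2: load  L4 → I/I/E/I on L4; bus BusRd; mem=90
  op4 P2: store L6 := 67 → I/I/M/I on L6; bus BusRdX; mem=50
  op5 P3: store L5 := 28 → I/I/I/M on L5; bus BusRdX; mem=60
  op6 P3: load  L5 → I/I/I/M on L5; bus (none); mem=60
  op7 P2: load  L4 → I/I/E/I on L4; bus (none); mem=90
  op8 P1: store L5 := 58 → I/M/I/I on L5; bus BusRdX Flush; mem=28
  op9 P0: load  L5 → S/S/I/I on L5; bus BusRd Flush; mem=58
  op10 P3: load  L5 → S/S/I/S on L5; bus BusRd; mem=58
  op11 P3: store L4 := 1 → I/I/I/M on L4; bus BusRdX; mem=90
  op12 P1: store L6 := 76 → I/M/I/I on L6; bus BusRdX Flush; mem=67
  op13 P1: store L0 := 99 → I/M/I/I on L0; bus BusRdX; mem=90
  op14 P3: store L1 := 5 → I/I/I/M on L1; bus BusRdX; mem=40
  op15 P1: store L1 := 97 → I/M/I/I on L1; bus BusRdX Flush; mem=5
  op16 P2: store L6 := 52 → I/I/M/I on L6; bus BusRdX Flush; mem=76
  op17 P0: load  L0 → S/S/I/I on L0; bus BusRd Flush; mem=99
  op18 P0: load  L6 → S/I/S/I on L6; bus BusRd Flush; mem=52
  op19 P1: load  L4 → I/S/I/S on L4; bus BusRd Flush; mem=1
  op20 P2: store L1 := 86 → I/I/M/I on L1; bus BusRdX Flush; mem=97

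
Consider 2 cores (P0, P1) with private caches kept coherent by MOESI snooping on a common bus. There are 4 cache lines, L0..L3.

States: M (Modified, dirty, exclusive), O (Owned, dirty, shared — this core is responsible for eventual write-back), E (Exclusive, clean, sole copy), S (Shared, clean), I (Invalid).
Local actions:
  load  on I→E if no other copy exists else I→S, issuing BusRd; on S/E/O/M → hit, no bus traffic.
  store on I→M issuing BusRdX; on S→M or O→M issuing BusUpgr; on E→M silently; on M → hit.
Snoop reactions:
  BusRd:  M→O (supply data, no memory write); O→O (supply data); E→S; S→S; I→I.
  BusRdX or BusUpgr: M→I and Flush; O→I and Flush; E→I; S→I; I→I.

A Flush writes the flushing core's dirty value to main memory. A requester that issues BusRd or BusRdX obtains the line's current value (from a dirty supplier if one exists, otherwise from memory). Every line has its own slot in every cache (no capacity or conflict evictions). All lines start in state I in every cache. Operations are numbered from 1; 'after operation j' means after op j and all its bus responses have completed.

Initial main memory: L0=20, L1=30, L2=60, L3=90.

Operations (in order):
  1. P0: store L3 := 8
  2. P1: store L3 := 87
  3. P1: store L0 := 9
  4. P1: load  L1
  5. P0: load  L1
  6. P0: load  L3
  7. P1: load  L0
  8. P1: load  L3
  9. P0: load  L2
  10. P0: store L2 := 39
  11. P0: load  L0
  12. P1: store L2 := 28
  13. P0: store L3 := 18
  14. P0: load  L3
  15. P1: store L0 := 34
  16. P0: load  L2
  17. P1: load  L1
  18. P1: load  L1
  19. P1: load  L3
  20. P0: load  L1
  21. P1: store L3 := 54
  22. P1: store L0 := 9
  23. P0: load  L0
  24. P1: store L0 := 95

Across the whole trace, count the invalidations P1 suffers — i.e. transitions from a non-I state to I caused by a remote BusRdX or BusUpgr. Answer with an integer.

invalidations = 1

  op1 P0: store L3 := 8 → M/I on L3; bus BusRdX; mem=90
  op2 P1: store L3 := 87 → I/M on L3; bus BusRdX Flush; mem=8
  op3 P1: store L0 := 9 → I/M on L0; bus BusRdX; mem=20
  op4 P1: load  L1 → I/E on L1; bus BusRd; mem=30
  op5 P0: load  L1 → S/S on L1; bus BusRd; mem=30
  op6 P0: load  L3 → S/O on L3; bus BusRd; mem=8
  op7 P1: load  L0 → I/M on L0; bus (none); mem=20
  op8 P1: load  L3 → S/O on L3; bus (none); mem=8
  op9 P0: load  L2 → E/I on L2; bus BusRd; mem=60
  op10 P0: store L2 := 39 → M/I on L2; bus (none); mem=60
  op11 P0: load  L0 → S/O on L0; bus BusRd; mem=20
  op12 P1: store L2 := 28 → I/M on L2; bus BusRdX Flush; mem=39
  op13 P0: store L3 := 18 → M/I on L3; bus BusUpgr Flush; mem=87
  op14 P0: load  L3 → M/I on L3; bus (none); mem=87
  op15 P1: store L0 := 34 → I/M on L0; bus BusUpgr; mem=20
  op16 P0: load  L2 → S/O on L2; bus BusRd; mem=39
  op17 P1: load  L1 → S/S on L1; bus (none); mem=30
  op18 P1: load  L1 → S/S on L1; bus (none); mem=30
  op19 P1: load  L3 → O/S on L3; bus BusRd; mem=87
  op20 P0: load  L1 → S/S on L1; bus (none); mem=30
  op21 P1: store L3 := 54 → I/M on L3; bus BusUpgr Flush; mem=18
  op22 P1: store L0 := 9 → I/M on L0; bus (none); mem=20
  op23 P0: load  L0 → S/O on L0; bus BusRd; mem=20
  op24 P1: store L0 := 95 → I/M on L0; bus BusUpgr; mem=20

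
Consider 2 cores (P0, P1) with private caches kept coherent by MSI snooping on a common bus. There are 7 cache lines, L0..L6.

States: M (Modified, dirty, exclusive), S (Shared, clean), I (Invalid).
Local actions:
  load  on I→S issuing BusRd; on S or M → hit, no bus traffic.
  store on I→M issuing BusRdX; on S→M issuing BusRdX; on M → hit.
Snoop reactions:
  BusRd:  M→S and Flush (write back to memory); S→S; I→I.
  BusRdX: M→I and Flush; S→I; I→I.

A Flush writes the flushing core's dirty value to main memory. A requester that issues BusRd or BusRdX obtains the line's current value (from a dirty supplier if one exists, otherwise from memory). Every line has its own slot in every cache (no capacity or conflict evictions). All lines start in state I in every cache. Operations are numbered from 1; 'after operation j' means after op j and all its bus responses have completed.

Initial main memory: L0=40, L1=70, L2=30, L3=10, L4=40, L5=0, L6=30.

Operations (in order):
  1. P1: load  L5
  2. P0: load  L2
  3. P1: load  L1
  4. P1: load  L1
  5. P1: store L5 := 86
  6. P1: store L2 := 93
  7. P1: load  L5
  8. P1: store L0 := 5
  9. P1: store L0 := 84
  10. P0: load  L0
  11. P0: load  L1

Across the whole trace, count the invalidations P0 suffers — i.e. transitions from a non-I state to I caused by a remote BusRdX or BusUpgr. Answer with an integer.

[1] P1: load  L5 | P0:I, P1:S(0) | bus: BusRd
[2] P0: load  L2 | P0:S(30), P1:I | bus: BusRd
[3] P1: load  L1 | P0:I, P1:S(70) | bus: BusRd
[4] P1: load  L1 | P0:I, P1:S(70) | bus: none
[5] P1: store L5 := 86 | P0:I, P1:M(86) | bus: BusRdX
[6] P1: store L2 := 93 | P0:I, P1:M(93) | bus: BusRdX
[7] P1: load  L5 | P0:I, P1:M(86) | bus: none
[8] P1: store L0 := 5 | P0:I, P1:M(5) | bus: BusRdX
[9] P1: store L0 := 84 | P0:I, P1:M(84) | bus: none
[10] P0: load  L0 | P0:S(84), P1:S(84) | bus: BusRd,Flush
[11] P0: load  L1 | P0:S(70), P1:S(70) | bus: BusRd

invalidations = 1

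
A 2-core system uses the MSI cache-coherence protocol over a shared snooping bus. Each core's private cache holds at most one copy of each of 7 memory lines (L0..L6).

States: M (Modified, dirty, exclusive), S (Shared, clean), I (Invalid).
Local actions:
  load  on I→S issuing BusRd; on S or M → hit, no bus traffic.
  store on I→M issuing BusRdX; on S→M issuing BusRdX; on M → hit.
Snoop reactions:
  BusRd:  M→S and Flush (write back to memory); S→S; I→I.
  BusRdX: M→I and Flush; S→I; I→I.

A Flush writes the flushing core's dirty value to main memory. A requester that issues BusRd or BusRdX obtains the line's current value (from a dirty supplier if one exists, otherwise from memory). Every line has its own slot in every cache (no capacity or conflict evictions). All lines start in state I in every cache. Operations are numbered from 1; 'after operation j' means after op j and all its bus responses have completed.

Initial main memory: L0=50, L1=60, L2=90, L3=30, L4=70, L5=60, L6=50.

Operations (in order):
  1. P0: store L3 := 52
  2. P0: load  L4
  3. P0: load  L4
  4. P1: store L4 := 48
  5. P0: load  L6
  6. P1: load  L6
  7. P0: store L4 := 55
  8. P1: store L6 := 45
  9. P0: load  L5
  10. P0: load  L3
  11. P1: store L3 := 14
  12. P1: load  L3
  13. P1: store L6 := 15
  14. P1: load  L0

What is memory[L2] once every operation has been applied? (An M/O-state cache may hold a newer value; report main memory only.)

memory[L2] = 90

[1] P0: store L3 := 52 | P0:M(52), P1:I | bus: BusRdX
[2] P0: load  L4 | P0:S(70), P1:I | bus: BusRd
[3] P0: load  L4 | P0:S(70), P1:I | bus: none
[4] P1: store L4 := 48 | P0:I, P1:M(48) | bus: BusRdX
[5] P0: load  L6 | P0:S(50), P1:I | bus: BusRd
[6] P1: load  L6 | P0:S(50), P1:S(50) | bus: BusRd
[7] P0: store L4 := 55 | P0:M(55), P1:I | bus: BusRdX,Flush
[8] P1: store L6 := 45 | P0:I, P1:M(45) | bus: BusRdX
[9] P0: load  L5 | P0:S(60), P1:I | bus: BusRd
[10] P0: load  L3 | P0:M(52), P1:I | bus: none
[11] P1: store L3 := 14 | P0:I, P1:M(14) | bus: BusRdX,Flush
[12] P1: load  L3 | P0:I, P1:M(14) | bus: none
[13] P1: store L6 := 15 | P0:I, P1:M(15) | bus: none
[14] P1: load  L0 | P0:I, P1:S(50) | bus: BusRd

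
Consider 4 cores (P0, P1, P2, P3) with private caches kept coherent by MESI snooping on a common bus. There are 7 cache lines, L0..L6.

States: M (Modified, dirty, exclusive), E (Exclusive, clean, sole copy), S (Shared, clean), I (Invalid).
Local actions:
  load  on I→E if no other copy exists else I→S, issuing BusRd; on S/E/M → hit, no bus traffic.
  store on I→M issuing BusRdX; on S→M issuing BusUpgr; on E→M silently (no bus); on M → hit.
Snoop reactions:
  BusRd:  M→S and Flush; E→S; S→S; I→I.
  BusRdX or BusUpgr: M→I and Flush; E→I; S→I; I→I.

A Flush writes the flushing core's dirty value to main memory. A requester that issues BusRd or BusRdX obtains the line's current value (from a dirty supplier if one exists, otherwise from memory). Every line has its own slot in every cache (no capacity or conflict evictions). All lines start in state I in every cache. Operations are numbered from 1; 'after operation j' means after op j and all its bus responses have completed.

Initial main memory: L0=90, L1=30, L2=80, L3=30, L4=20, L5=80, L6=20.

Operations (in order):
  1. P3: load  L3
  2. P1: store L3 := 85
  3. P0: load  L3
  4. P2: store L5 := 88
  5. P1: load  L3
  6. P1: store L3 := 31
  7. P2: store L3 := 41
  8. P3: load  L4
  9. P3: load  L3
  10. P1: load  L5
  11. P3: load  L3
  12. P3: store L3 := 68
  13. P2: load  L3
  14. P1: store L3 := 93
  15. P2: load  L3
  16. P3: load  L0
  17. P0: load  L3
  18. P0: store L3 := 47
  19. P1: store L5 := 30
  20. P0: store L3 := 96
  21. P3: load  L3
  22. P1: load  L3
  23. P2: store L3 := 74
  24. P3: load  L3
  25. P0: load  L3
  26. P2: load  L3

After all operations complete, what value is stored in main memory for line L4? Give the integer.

memory[L4] = 20

[1] P3: load  L3 | P0:I, P1:I, P2:I, P3:E(30) | bus: BusRd
[2] P1: store L3 := 85 | P0:I, P1:M(85), P2:I, P3:I | bus: BusRdX
[3] P0: load  L3 | P0:S(85), P1:S(85), P2:I, P3:I | bus: BusRd,Flush
[4] P2: store L5 := 88 | P0:I, P1:I, P2:M(88), P3:I | bus: BusRdX
[5] P1: load  L3 | P0:S(85), P1:S(85), P2:I, P3:I | bus: none
[6] P1: store L3 := 31 | P0:I, P1:M(31), P2:I, P3:I | bus: BusUpgr
[7] P2: store L3 := 41 | P0:I, P1:I, P2:M(41), P3:I | bus: BusRdX,Flush
[8] P3: load  L4 | P0:I, P1:I, P2:I, P3:E(20) | bus: BusRd
[9] P3: load  L3 | P0:I, P1:I, P2:S(41), P3:S(41) | bus: BusRd,Flush
[10] P1: load  L5 | P0:I, P1:S(88), P2:S(88), P3:I | bus: BusRd,Flush
[11] P3: load  L3 | P0:I, P1:I, P2:S(41), P3:S(41) | bus: none
[12] P3: store L3 := 68 | P0:I, P1:I, P2:I, P3:M(68) | bus: BusUpgr
[13] P2: load  L3 | P0:I, P1:I, P2:S(68), P3:S(68) | bus: BusRd,Flush
[14] P1: store L3 := 93 | P0:I, P1:M(93), P2:I, P3:I | bus: BusRdX
[15] P2: load  L3 | P0:I, P1:S(93), P2:S(93), P3:I | bus: BusRd,Flush
[16] P3: load  L0 | P0:I, P1:I, P2:I, P3:E(90) | bus: BusRd
[17] P0: load  L3 | P0:S(93), P1:S(93), P2:S(93), P3:I | bus: BusRd
[18] P0: store L3 := 47 | P0:M(47), P1:I, P2:I, P3:I | bus: BusUpgr
[19] P1: store L5 := 30 | P0:I, P1:M(30), P2:I, P3:I | bus: BusUpgr
[20] P0: store L3 := 96 | P0:M(96), P1:I, P2:I, P3:I | bus: none
[21] P3: load  L3 | P0:S(96), P1:I, P2:I, P3:S(96) | bus: BusRd,Flush
[22] P1: load  L3 | P0:S(96), P1:S(96), P2:I, P3:S(96) | bus: BusRd
[23] P2: store L3 := 74 | P0:I, P1:I, P2:M(74), P3:I | bus: BusRdX
[24] P3: load  L3 | P0:I, P1:I, P2:S(74), P3:S(74) | bus: BusRd,Flush
[25] P0: load  L3 | P0:S(74), P1:I, P2:S(74), P3:S(74) | bus: BusRd
[26] P2: load  L3 | P0:S(74), P1:I, P2:S(74), P3:S(74) | bus: none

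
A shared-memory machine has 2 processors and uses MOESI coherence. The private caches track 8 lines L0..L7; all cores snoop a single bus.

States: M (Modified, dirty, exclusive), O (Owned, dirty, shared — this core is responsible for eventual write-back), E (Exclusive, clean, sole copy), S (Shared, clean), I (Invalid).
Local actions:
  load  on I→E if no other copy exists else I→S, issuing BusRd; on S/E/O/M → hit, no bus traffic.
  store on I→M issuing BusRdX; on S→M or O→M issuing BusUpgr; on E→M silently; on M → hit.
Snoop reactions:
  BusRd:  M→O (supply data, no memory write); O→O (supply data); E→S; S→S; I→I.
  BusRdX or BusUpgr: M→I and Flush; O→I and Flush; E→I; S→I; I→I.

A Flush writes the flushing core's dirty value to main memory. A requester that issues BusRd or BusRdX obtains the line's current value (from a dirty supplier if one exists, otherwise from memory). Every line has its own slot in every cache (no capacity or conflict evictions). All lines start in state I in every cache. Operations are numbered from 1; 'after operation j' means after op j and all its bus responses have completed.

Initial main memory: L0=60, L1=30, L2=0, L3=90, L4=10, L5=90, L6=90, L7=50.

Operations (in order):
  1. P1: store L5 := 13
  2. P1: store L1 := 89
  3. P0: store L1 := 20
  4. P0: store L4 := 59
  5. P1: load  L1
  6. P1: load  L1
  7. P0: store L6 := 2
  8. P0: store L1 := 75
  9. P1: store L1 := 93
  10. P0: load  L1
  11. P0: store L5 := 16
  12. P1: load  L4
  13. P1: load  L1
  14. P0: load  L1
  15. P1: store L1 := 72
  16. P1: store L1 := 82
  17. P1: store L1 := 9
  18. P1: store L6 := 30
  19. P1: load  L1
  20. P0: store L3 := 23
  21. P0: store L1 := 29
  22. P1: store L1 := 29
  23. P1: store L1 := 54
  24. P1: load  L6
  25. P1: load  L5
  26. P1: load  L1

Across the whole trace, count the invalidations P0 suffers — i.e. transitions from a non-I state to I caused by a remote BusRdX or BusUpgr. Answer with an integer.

  op1 P1: store L5 := 13 → I/M on L5; bus BusRdX; mem=90
  op2 P1: store L1 := 89 → I/M on L1; bus BusRdX; mem=30
  op3 P0: store L1 := 20 → M/I on L1; bus BusRdX Flush; mem=89
  op4 P0: store L4 := 59 → M/I on L4; bus BusRdX; mem=10
  op5 P1: load  L1 → O/S on L1; bus BusRd; mem=89
  op6 P1: load  L1 → O/S on L1; bus (none); mem=89
  op7 P0: store L6 := 2 → M/I on L6; bus BusRdX; mem=90
  op8 P0: store L1 := 75 → M/I on L1; bus BusUpgr; mem=89
  op9 P1: store L1 := 93 → I/M on L1; bus BusRdX Flush; mem=75
  op10 P0: load  L1 → S/O on L1; bus BusRd; mem=75
  op11 P0: store L5 := 16 → M/I on L5; bus BusRdX Flush; mem=13
  op12 P1: load  L4 → O/S on L4; bus BusRd; mem=10
  op13 P1: load  L1 → S/O on L1; bus (none); mem=75
  op14 P0: load  L1 → S/O on L1; bus (none); mem=75
  op15 P1: store L1 := 72 → I/M on L1; bus BusUpgr; mem=75
  op16 P1: store L1 := 82 → I/M on L1; bus (none); mem=75
  op17 P1: store L1 := 9 → I/M on L1; bus (none); mem=75
  op18 P1: store L6 := 30 → I/M on L6; bus BusRdX Flush; mem=2
  op19 P1: load  L1 → I/M on L1; bus (none); mem=75
  op20 P0: store L3 := 23 → M/I on L3; bus BusRdX; mem=90
  op21 P0: store L1 := 29 → M/I on L1; bus BusRdX Flush; mem=9
  op22 P1: store L1 := 29 → I/M on L1; bus BusRdX Flush; mem=29
  op23 P1: store L1 := 54 → I/M on L1; bus (none); mem=29
  op24 P1: load  L6 → I/M on L6; bus (none); mem=2
  op25 P1: load  L5 → O/S on L5; bus BusRd; mem=13
  op26 P1: load  L1 → I/M on L1; bus (none); mem=29

invalidations = 4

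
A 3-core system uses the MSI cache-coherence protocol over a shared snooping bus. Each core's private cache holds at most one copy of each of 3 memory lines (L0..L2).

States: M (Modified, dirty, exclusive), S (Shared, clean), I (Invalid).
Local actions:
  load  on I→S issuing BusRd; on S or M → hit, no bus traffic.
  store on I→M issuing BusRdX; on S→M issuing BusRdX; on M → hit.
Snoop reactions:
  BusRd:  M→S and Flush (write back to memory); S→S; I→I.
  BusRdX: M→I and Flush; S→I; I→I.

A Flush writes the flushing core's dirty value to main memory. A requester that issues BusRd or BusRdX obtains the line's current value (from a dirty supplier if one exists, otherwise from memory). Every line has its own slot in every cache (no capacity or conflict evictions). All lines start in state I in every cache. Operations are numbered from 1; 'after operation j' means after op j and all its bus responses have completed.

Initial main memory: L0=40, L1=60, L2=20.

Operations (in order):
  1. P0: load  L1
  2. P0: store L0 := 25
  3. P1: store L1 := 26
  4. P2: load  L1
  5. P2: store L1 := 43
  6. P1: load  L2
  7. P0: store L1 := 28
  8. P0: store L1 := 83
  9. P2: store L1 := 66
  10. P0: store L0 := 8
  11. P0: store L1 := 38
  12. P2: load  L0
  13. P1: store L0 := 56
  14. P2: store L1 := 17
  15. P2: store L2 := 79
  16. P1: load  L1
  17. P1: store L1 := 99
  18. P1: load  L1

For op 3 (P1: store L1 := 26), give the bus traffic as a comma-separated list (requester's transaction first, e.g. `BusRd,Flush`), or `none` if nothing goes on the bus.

bus = BusRdX

  op1 P0: load  L1 → S/I/I on L1; bus BusRd; mem=60
  op2 P0: store L0 := 25 → M/I/I on L0; bus BusRdX; mem=40
  op3 P1: store L1 := 26 → I/M/I on L1; bus BusRdX; mem=60
  op4 P2: load  L1 → I/S/S on L1; bus BusRd Flush; mem=26
  op5 P2: store L1 := 43 → I/I/M on L1; bus BusRdX; mem=26
  op6 P1: load  L2 → I/S/I on L2; bus BusRd; mem=20
  op7 P0: store L1 := 28 → M/I/I on L1; bus BusRdX Flush; mem=43
  op8 P0: store L1 := 83 → M/I/I on L1; bus (none); mem=43
  op9 P2: store L1 := 66 → I/I/M on L1; bus BusRdX Flush; mem=83
  op10 P0: store L0 := 8 → M/I/I on L0; bus (none); mem=40
  op11 P0: store L1 := 38 → M/I/I on L1; bus BusRdX Flush; mem=66
  op12 P2: load  L0 → S/I/S on L0; bus BusRd Flush; mem=8
  op13 P1: store L0 := 56 → I/M/I on L0; bus BusRdX; mem=8
  op14 P2: store L1 := 17 → I/I/M on L1; bus BusRdX Flush; mem=38
  op15 P2: store L2 := 79 → I/I/M on L2; bus BusRdX; mem=20
  op16 P1: load  L1 → I/S/S on L1; bus BusRd Flush; mem=17
  op17 P1: store L1 := 99 → I/M/I on L1; bus BusRdX; mem=17
  op18 P1: load  L1 → I/M/I on L1; bus (none); mem=17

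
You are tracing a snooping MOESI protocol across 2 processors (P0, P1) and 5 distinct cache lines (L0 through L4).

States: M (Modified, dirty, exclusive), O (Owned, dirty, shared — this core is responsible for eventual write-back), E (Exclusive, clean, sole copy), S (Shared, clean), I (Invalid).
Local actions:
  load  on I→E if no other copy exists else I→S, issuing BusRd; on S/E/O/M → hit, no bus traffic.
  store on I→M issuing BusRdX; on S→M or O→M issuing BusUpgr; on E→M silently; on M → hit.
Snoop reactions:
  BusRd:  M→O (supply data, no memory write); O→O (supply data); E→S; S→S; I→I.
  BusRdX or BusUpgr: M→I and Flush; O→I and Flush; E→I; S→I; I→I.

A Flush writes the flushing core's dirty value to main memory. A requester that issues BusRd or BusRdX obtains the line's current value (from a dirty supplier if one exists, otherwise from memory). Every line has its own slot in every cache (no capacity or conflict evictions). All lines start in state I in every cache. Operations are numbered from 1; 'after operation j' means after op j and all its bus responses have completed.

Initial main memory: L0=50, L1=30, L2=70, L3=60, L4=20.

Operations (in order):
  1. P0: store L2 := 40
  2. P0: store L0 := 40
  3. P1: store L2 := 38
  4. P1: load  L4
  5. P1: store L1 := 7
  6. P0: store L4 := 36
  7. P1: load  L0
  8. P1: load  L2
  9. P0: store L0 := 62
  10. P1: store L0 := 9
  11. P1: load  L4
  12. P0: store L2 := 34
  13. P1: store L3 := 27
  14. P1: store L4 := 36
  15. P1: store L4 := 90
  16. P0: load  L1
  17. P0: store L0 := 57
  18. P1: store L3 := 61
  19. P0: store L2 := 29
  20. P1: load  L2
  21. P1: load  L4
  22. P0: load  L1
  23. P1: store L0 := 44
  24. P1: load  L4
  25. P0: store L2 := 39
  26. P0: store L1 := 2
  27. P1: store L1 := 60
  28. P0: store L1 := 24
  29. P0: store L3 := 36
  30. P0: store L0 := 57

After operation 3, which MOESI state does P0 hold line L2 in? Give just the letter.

step 1: P0: store L2 := 40  ⟶  MI  (L2)  txn=BusRdX  M[L2]=70
step 2: P0: store L0 := 40  ⟶  MI  (L0)  txn=BusRdX  M[L0]=50
step 3: P1: store L2 := 38  ⟶  IM  (L2)  txn=BusRdX+Flush  M[L2]=40
step 4: P1: load  L4  ⟶  IE  (L4)  txn=BusRd  M[L4]=20
step 5: P1: store L1 := 7  ⟶  IM  (L1)  txn=BusRdX  M[L1]=30
step 6: P0: store L4 := 36  ⟶  MI  (L4)  txn=BusRdX  M[L4]=20
step 7: P1: load  L0  ⟶  OS  (L0)  txn=BusRd  M[L0]=50
step 8: P1: load  L2  ⟶  IM  (L2)  txn=∅  M[L2]=40
step 9: P0: store L0 := 62  ⟶  MI  (L0)  txn=BusUpgr  M[L0]=50
step 10: P1: store L0 := 9  ⟶  IM  (L0)  txn=BusRdX+Flush  M[L0]=62
step 11: P1: load  L4  ⟶  OS  (L4)  txn=BusRd  M[L4]=20
step 12: P0: store L2 := 34  ⟶  MI  (L2)  txn=BusRdX+Flush  M[L2]=38
step 13: P1: store L3 := 27  ⟶  IM  (L3)  txn=BusRdX  M[L3]=60
step 14: P1: store L4 := 36  ⟶  IM  (L4)  txn=BusUpgr+Flush  M[L4]=36
step 15: P1: store L4 := 90  ⟶  IM  (L4)  txn=∅  M[L4]=36
step 16: P0: load  L1  ⟶  SO  (L1)  txn=BusRd  M[L1]=30
step 17: P0: store L0 := 57  ⟶  MI  (L0)  txn=BusRdX+Flush  M[L0]=9
step 18: P1: store L3 := 61  ⟶  IM  (L3)  txn=∅  M[L3]=60
step 19: P0: store L2 := 29  ⟶  MI  (L2)  txn=∅  M[L2]=38
step 20: P1: load  L2  ⟶  OS  (L2)  txn=BusRd  M[L2]=38
step 21: P1: load  L4  ⟶  IM  (L4)  txn=∅  M[L4]=36
step 22: P0: load  L1  ⟶  SO  (L1)  txn=∅  M[L1]=30
step 23: P1: store L0 := 44  ⟶  IM  (L0)  txn=BusRdX+Flush  M[L0]=57
step 24: P1: load  L4  ⟶  IM  (L4)  txn=∅  M[L4]=36
step 25: P0: store L2 := 39  ⟶  MI  (L2)  txn=BusUpgr  M[L2]=38
step 26: P0: store L1 := 2  ⟶  MI  (L1)  txn=BusUpgr+Flush  M[L1]=7
step 27: P1: store L1 := 60  ⟶  IM  (L1)  txn=BusRdX+Flush  M[L1]=2
step 28: P0: store L1 := 24  ⟶  MI  (L1)  txn=BusRdX+Flush  M[L1]=60
step 29: P0: store L3 := 36  ⟶  MI  (L3)  txn=BusRdX+Flush  M[L3]=61
step 30: P0: store L0 := 57  ⟶  MI  (L0)  txn=BusRdX+Flush  M[L0]=44

state = I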